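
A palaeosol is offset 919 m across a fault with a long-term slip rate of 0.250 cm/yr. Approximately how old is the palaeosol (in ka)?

368 ka

age = offset / rate = 919 m / (0.250 cm/yr) = 368000 yr = 368 ka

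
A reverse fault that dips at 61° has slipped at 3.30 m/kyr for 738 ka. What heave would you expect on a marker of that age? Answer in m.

dip-slip = rate × time = 3.30 m/kyr × 738 ka = 2435 m
heave = dip-slip × cos(dip) = 2435 × cos(61°) = 1180 m

1180 m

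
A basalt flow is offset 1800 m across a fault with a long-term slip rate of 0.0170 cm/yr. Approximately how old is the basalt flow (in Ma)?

age = offset / rate = 1800 m / (0.0170 cm/yr) = 1.06e+07 yr = 10.6 Ma

10.6 Ma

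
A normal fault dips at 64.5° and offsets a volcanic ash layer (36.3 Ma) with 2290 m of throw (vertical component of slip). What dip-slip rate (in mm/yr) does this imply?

0.0699 mm/yr

dip-slip = throw / sin(dip) = 2290 m / sin(64.5°) = 2537 m
rate = 2537 m / 36.3 Ma = 0.0000699 m/yr = 0.0699 mm/yr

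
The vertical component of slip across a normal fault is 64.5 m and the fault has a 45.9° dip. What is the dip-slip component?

89.8 m

dip-slip = throw / sin(dip) = 64.5 / sin(45.9°) = 89.8 m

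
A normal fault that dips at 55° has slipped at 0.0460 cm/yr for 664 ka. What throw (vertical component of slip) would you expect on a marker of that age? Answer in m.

250 m

dip-slip = rate × time = 0.0460 cm/yr × 664 ka = 305.4 m
throw = dip-slip × sin(dip) = 305.4 × sin(55°) = 250 m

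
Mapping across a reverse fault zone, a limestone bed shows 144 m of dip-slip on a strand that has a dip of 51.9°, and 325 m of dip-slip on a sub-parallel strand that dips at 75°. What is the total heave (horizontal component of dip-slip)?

173 m

heave_A = 144 × cos(51.9°) = 88.85 m
heave_B = 325 × cos(75°) = 84.12 m
total = 88.85 + 84.12 = 173 m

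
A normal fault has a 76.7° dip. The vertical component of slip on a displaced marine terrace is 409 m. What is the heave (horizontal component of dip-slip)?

heave = throw / tan(dip) = 409 / tan(76.7°) = 96.7 m

96.7 m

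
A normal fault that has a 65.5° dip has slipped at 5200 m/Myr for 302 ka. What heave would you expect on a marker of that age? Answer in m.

651 m

dip-slip = rate × time = 5200 m/Myr × 302 ka = 1570 m
heave = dip-slip × cos(dip) = 1570 × cos(65.5°) = 651 m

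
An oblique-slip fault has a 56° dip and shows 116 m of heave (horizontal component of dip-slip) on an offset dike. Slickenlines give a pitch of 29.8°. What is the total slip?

dip-slip = heave / cos(dip) = 116 / cos(56°) = 207.4 m
net slip = dip-slip / sin(rake) = 207.4 / sin(29.8°) = 417 m

417 m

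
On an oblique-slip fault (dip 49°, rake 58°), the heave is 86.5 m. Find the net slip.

dip-slip = heave / cos(dip) = 86.5 / cos(49°) = 131.8 m
net slip = dip-slip / sin(rake) = 131.8 / sin(58°) = 155 m

155 m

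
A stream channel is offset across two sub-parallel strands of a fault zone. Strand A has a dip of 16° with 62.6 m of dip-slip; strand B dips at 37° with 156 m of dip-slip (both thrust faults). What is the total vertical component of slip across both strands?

throw_A = 62.6 × sin(16°) = 17.25 m
throw_B = 156 × sin(37°) = 93.88 m
total = 17.25 + 93.88 = 111 m

111 m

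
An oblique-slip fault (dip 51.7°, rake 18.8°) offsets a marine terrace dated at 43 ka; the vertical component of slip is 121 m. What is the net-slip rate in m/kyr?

11.1 m/kyr

dip-slip = throw / sin(dip) = 121 / sin(51.7°) = 154.2 m
net slip = dip-slip / sin(rake) = 154.2 / sin(18.8°) = 478.4 m
rate = 478.4 m / 43 ka = 0.0111 m/yr = 11.1 m/kyr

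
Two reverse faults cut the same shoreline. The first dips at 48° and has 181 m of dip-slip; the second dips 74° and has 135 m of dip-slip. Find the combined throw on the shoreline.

throw_A = 181 × sin(48°) = 134.5 m
throw_B = 135 × sin(74°) = 129.8 m
total = 134.5 + 129.8 = 264 m

264 m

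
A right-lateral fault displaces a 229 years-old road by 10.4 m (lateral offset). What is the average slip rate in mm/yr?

rate = 10.4 m / 229 years = 0.0454 m/yr = 45.4 mm/yr

45.4 mm/yr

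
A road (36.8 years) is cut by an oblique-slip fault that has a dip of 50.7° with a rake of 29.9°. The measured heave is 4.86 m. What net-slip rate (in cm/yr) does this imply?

dip-slip = heave / cos(dip) = 4.86 / cos(50.7°) = 7.673 m
net slip = dip-slip / sin(rake) = 7.673 / sin(29.9°) = 15.39 m
rate = 15.39 m / 36.8 years = 0.418 m/yr = 41.8 cm/yr

41.8 cm/yr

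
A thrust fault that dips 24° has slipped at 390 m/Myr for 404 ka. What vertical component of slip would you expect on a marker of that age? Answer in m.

dip-slip = rate × time = 390 m/Myr × 404 ka = 157.6 m
throw = dip-slip × sin(dip) = 157.6 × sin(24°) = 64.1 m

64.1 m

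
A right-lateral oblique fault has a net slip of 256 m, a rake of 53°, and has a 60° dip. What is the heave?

102 m

dip-slip = net slip × sin(rake) = 256 m × sin(53°) = 204.5 m
heave = dip-slip × cos(dip) = 204.5 × cos(60°) = 102 m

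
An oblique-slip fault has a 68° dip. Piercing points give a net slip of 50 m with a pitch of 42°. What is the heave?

12.5 m

dip-slip = net slip × sin(rake) = 50 m × sin(42°) = 33.46 m
heave = dip-slip × cos(dip) = 33.46 × cos(68°) = 12.5 m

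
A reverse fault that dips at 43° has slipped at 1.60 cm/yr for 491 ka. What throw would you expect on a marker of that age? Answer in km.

dip-slip = rate × time = 1.60 cm/yr × 491 ka = 7856 m
throw = dip-slip × sin(dip) = 7856 × sin(43°) = 5360 m = 5.36 km

5.36 km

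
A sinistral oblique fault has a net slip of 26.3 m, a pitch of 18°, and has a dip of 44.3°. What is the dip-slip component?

dip-slip = net slip × sin(rake) = 26.3 m × sin(18°) = 8.13 m

8.13 m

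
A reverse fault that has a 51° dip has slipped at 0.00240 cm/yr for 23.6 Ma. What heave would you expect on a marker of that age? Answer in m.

356 m

dip-slip = rate × time = 0.00240 cm/yr × 23.6 Ma = 566.4 m
heave = dip-slip × cos(dip) = 566.4 × cos(51°) = 356 m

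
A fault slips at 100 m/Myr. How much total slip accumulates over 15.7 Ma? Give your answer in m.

1570 m

slip = rate × time = 100 m/Myr × 15.7 Ma = 1570 m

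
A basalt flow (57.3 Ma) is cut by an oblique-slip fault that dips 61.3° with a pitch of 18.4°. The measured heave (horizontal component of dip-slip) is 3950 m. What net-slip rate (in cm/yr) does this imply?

dip-slip = heave / cos(dip) = 3950 / cos(61.3°) = 8225 m
net slip = dip-slip / sin(rake) = 8225 / sin(18.4°) = 26060 m
rate = 26060 m / 57.3 Ma = 0.000455 m/yr = 0.0455 cm/yr

0.0455 cm/yr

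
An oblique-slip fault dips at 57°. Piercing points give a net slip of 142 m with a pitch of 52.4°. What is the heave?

dip-slip = net slip × sin(rake) = 142 m × sin(52.4°) = 112.5 m
heave = dip-slip × cos(dip) = 112.5 × cos(57°) = 61.3 m

61.3 m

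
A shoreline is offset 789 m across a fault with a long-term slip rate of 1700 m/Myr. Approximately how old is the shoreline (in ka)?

464 ka

age = offset / rate = 789 m / (1700 m/Myr) = 464000 yr = 464 ka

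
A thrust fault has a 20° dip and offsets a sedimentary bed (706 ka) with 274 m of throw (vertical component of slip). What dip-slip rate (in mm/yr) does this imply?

dip-slip = throw / sin(dip) = 274 m / sin(20°) = 801.1 m
rate = 801.1 m / 706 ka = 0.00113 m/yr = 1.13 mm/yr

1.13 mm/yr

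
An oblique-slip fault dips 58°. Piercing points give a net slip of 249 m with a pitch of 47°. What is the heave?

96.5 m

dip-slip = net slip × sin(rake) = 249 m × sin(47°) = 182.1 m
heave = dip-slip × cos(dip) = 182.1 × cos(58°) = 96.5 m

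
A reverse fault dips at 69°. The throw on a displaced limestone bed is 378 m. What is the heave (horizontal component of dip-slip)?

145 m

heave = throw / tan(dip) = 378 / tan(69°) = 145 m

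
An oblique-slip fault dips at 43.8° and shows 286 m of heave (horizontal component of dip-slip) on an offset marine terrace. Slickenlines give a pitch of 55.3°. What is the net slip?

dip-slip = heave / cos(dip) = 286 / cos(43.8°) = 396.3 m
net slip = dip-slip / sin(rake) = 396.3 / sin(55.3°) = 482 m

482 m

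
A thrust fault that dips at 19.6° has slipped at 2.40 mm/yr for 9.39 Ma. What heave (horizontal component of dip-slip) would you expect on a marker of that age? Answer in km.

dip-slip = rate × time = 2.40 mm/yr × 9.39 Ma = 22540 m
heave = dip-slip × cos(dip) = 22540 × cos(19.6°) = 21200 m = 21.2 km

21.2 km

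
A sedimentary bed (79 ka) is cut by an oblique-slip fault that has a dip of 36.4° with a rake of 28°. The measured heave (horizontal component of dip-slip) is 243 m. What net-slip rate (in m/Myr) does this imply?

dip-slip = heave / cos(dip) = 243 / cos(36.4°) = 301.9 m
net slip = dip-slip / sin(rake) = 301.9 / sin(28°) = 643.1 m
rate = 643.1 m / 79 ka = 0.00814 m/yr = 8140 m/Myr

8140 m/Myr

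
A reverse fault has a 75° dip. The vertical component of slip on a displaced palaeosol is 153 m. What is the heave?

41 m

heave = throw / tan(dip) = 153 / tan(75°) = 41 m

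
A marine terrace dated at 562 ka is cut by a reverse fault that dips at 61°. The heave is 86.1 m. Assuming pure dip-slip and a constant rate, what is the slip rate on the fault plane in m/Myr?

dip-slip = heave / cos(dip) = 86.1 m / cos(61°) = 177.6 m
rate = 177.6 m / 562 ka = 0.000316 m/yr = 316 m/Myr

316 m/Myr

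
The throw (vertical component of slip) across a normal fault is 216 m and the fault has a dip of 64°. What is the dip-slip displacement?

dip-slip = throw / sin(dip) = 216 / sin(64°) = 240 m

240 m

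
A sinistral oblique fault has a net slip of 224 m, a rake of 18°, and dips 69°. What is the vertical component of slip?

dip-slip = net slip × sin(rake) = 224 m × sin(18°) = 69.22 m
throw = dip-slip × sin(dip) = 69.22 × sin(69°) = 64.6 m

64.6 m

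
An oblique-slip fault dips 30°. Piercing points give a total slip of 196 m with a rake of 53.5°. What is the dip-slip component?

158 m

dip-slip = net slip × sin(rake) = 196 m × sin(53.5°) = 158 m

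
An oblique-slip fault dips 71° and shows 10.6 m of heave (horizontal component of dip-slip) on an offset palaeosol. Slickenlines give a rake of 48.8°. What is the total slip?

43.3 m

dip-slip = heave / cos(dip) = 10.6 / cos(71°) = 32.56 m
net slip = dip-slip / sin(rake) = 32.56 / sin(48.8°) = 43.3 m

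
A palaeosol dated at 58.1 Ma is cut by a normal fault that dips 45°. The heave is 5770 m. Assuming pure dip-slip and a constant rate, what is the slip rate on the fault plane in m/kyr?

0.140 m/kyr

dip-slip = heave / cos(dip) = 5770 m / cos(45°) = 8160 m
rate = 8160 m / 58.1 Ma = 0.000140 m/yr = 0.140 m/kyr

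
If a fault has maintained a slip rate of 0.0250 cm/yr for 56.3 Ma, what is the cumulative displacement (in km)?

14.1 km

slip = rate × time = 0.0250 cm/yr × 56.3 Ma = 14100 m = 14.1 km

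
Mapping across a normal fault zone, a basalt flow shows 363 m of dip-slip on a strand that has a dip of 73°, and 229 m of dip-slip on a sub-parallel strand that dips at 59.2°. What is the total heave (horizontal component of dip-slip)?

heave_A = 363 × cos(73°) = 106.1 m
heave_B = 229 × cos(59.2°) = 117.3 m
total = 106.1 + 117.3 = 223 m

223 m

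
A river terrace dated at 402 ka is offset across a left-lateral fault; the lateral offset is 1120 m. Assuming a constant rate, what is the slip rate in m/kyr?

rate = 1120 m / 402 ka = 0.00279 m/yr = 2.79 m/kyr

2.79 m/kyr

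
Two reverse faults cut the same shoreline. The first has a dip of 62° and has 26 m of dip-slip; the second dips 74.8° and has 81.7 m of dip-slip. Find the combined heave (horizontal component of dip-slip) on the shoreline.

33.6 m

heave_A = 26 × cos(62°) = 12.21 m
heave_B = 81.7 × cos(74.8°) = 21.42 m
total = 12.21 + 21.42 = 33.6 m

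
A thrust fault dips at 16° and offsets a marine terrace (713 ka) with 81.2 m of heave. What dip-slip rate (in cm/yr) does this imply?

0.0118 cm/yr

dip-slip = heave / cos(dip) = 81.2 m / cos(16°) = 84.47 m
rate = 84.47 m / 713 ka = 0.000118 m/yr = 0.0118 cm/yr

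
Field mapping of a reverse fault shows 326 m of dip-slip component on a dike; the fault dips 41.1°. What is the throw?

throw = dip-slip × sin(dip) = 326 m × sin(41.1°) = 214 m

214 m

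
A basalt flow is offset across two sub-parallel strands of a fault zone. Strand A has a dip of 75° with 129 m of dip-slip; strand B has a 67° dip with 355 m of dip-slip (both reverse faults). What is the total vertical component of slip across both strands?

throw_A = 129 × sin(75°) = 124.6 m
throw_B = 355 × sin(67°) = 326.8 m
total = 124.6 + 326.8 = 451 m

451 m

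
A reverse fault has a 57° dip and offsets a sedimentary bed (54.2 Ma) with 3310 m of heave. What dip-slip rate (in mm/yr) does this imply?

0.112 mm/yr

dip-slip = heave / cos(dip) = 3310 m / cos(57°) = 6077 m
rate = 6077 m / 54.2 Ma = 0.000112 m/yr = 0.112 mm/yr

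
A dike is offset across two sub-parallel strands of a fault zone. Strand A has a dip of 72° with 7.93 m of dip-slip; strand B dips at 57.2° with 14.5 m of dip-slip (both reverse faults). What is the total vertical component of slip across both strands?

19.7 m

throw_A = 7.93 × sin(72°) = 7.542 m
throw_B = 14.5 × sin(57.2°) = 12.19 m
total = 7.542 + 12.19 = 19.7 m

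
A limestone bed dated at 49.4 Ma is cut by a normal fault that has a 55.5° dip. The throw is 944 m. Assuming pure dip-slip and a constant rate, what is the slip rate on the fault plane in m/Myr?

23.2 m/Myr

dip-slip = throw / sin(dip) = 944 m / sin(55.5°) = 1145 m
rate = 1145 m / 49.4 Ma = 0.0000232 m/yr = 23.2 m/Myr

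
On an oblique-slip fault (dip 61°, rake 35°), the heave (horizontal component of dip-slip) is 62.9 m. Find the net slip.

dip-slip = heave / cos(dip) = 62.9 / cos(61°) = 129.7 m
net slip = dip-slip / sin(rake) = 129.7 / sin(35°) = 226 m

226 m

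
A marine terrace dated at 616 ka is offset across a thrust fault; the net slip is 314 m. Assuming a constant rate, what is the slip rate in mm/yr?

rate = 314 m / 616 ka = 0.000510 m/yr = 0.510 mm/yr

0.510 mm/yr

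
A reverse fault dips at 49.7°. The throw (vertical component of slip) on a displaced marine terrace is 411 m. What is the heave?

349 m

heave = throw / tan(dip) = 411 / tan(49.7°) = 349 m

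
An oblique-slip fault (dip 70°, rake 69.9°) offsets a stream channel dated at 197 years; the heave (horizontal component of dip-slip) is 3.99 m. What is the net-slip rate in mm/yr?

dip-slip = heave / cos(dip) = 3.99 / cos(70°) = 11.67 m
net slip = dip-slip / sin(rake) = 11.67 / sin(69.9°) = 12.42 m
rate = 12.42 m / 197 years = 0.0631 m/yr = 63.1 mm/yr

63.1 mm/yr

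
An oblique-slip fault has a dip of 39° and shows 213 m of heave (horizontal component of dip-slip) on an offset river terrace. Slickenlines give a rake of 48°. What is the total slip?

369 m

dip-slip = heave / cos(dip) = 213 / cos(39°) = 274.1 m
net slip = dip-slip / sin(rake) = 274.1 / sin(48°) = 369 m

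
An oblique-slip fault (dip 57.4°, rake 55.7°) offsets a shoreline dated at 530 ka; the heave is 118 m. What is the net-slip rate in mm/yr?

0.500 mm/yr

dip-slip = heave / cos(dip) = 118 / cos(57.4°) = 219 m
net slip = dip-slip / sin(rake) = 219 / sin(55.7°) = 265.1 m
rate = 265.1 m / 530 ka = 0.000500 m/yr = 0.500 mm/yr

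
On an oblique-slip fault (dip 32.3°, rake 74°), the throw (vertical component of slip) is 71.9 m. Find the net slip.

dip-slip = throw / sin(dip) = 71.9 / sin(32.3°) = 134.6 m
net slip = dip-slip / sin(rake) = 134.6 / sin(74°) = 140 m

140 m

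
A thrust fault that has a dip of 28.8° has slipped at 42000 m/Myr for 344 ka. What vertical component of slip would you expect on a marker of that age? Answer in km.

dip-slip = rate × time = 42000 m/Myr × 344 ka = 14450 m
throw = dip-slip × sin(dip) = 14450 × sin(28.8°) = 6960 m = 6.96 km

6.96 km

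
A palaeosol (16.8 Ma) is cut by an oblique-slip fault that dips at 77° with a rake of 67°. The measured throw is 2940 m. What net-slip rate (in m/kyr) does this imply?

0.195 m/kyr

dip-slip = throw / sin(dip) = 2940 / sin(77°) = 3017 m
net slip = dip-slip / sin(rake) = 3017 / sin(67°) = 3278 m
rate = 3278 m / 16.8 Ma = 0.000195 m/yr = 0.195 m/kyr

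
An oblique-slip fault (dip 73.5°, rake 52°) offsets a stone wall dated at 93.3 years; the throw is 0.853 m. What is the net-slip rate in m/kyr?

12.1 m/kyr

dip-slip = throw / sin(dip) = 0.853 / sin(73.5°) = 0.8896 m
net slip = dip-slip / sin(rake) = 0.8896 / sin(52°) = 1.129 m
rate = 1.129 m / 93.3 years = 0.0121 m/yr = 12.1 m/kyr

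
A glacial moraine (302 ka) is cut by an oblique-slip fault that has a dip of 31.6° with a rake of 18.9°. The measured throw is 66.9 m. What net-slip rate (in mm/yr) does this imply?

1.31 mm/yr

dip-slip = throw / sin(dip) = 66.9 / sin(31.6°) = 127.7 m
net slip = dip-slip / sin(rake) = 127.7 / sin(18.9°) = 394.2 m
rate = 394.2 m / 302 ka = 0.00131 m/yr = 1.31 mm/yr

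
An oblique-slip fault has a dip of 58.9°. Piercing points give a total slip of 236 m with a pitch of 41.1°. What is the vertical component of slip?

dip-slip = net slip × sin(rake) = 236 m × sin(41.1°) = 155.1 m
throw = dip-slip × sin(dip) = 155.1 × sin(58.9°) = 133 m

133 m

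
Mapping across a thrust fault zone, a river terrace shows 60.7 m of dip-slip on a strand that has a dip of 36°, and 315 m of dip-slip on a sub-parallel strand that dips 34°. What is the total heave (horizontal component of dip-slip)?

310 m

heave_A = 60.7 × cos(36°) = 49.11 m
heave_B = 315 × cos(34°) = 261.1 m
total = 49.11 + 261.1 = 310 m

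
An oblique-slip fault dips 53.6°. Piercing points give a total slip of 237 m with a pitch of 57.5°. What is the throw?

161 m

dip-slip = net slip × sin(rake) = 237 m × sin(57.5°) = 199.9 m
throw = dip-slip × sin(dip) = 199.9 × sin(53.6°) = 161 m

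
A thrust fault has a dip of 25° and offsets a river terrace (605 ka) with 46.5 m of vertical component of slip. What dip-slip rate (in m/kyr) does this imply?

dip-slip = throw / sin(dip) = 46.5 m / sin(25°) = 110 m
rate = 110 m / 605 ka = 0.000182 m/yr = 0.182 m/kyr

0.182 m/kyr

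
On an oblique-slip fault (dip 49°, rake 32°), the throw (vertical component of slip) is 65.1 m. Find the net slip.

dip-slip = throw / sin(dip) = 65.1 / sin(49°) = 86.26 m
net slip = dip-slip / sin(rake) = 86.26 / sin(32°) = 163 m

163 m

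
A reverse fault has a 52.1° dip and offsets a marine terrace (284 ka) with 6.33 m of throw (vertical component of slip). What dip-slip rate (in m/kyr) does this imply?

dip-slip = throw / sin(dip) = 6.33 m / sin(52.1°) = 8.022 m
rate = 8.022 m / 284 ka = 0.0000282 m/yr = 0.0282 m/kyr

0.0282 m/kyr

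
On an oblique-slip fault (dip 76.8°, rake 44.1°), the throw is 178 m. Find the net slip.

dip-slip = throw / sin(dip) = 178 / sin(76.8°) = 182.8 m
net slip = dip-slip / sin(rake) = 182.8 / sin(44.1°) = 263 m

263 m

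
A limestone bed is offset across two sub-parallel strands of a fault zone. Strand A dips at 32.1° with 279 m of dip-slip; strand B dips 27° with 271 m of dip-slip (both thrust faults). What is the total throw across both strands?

271 m

throw_A = 279 × sin(32.1°) = 148.3 m
throw_B = 271 × sin(27°) = 123 m
total = 148.3 + 123 = 271 m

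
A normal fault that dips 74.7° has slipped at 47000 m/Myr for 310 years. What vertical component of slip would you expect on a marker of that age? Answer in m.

14.1 m

dip-slip = rate × time = 47000 m/Myr × 310 years = 14.57 m
throw = dip-slip × sin(dip) = 14.57 × sin(74.7°) = 14.1 m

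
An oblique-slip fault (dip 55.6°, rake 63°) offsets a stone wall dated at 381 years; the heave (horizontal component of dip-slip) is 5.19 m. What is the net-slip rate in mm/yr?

27.1 mm/yr

dip-slip = heave / cos(dip) = 5.19 / cos(55.6°) = 9.186 m
net slip = dip-slip / sin(rake) = 9.186 / sin(63°) = 10.31 m
rate = 10.31 m / 381 years = 0.0271 m/yr = 27.1 mm/yr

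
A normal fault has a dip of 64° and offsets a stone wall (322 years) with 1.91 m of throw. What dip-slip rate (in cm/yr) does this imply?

0.660 cm/yr

dip-slip = throw / sin(dip) = 1.91 m / sin(64°) = 2.125 m
rate = 2.125 m / 322 years = 0.00660 m/yr = 0.660 cm/yr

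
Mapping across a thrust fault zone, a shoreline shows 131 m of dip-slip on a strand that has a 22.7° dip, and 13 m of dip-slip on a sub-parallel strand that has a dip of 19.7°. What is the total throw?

54.9 m

throw_A = 131 × sin(22.7°) = 50.55 m
throw_B = 13 × sin(19.7°) = 4.382 m
total = 50.55 + 4.382 = 54.9 m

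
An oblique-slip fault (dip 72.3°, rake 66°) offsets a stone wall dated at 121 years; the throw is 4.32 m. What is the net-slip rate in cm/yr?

dip-slip = throw / sin(dip) = 4.32 / sin(72.3°) = 4.535 m
net slip = dip-slip / sin(rake) = 4.535 / sin(66°) = 4.964 m
rate = 4.964 m / 121 years = 0.0410 m/yr = 4.10 cm/yr

4.10 cm/yr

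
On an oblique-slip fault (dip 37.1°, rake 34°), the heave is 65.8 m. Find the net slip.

dip-slip = heave / cos(dip) = 65.8 / cos(37.1°) = 82.50 m
net slip = dip-slip / sin(rake) = 82.50 / sin(34°) = 148 m

148 m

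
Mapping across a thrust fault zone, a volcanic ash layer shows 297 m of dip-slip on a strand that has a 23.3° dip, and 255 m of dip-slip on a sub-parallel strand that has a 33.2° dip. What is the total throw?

throw_A = 297 × sin(23.3°) = 117.5 m
throw_B = 255 × sin(33.2°) = 139.6 m
total = 117.5 + 139.6 = 257 m

257 m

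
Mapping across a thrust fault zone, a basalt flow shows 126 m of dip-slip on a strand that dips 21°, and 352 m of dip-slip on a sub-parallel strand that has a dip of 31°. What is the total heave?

heave_A = 126 × cos(21°) = 117.6 m
heave_B = 352 × cos(31°) = 301.7 m
total = 117.6 + 301.7 = 419 m

419 m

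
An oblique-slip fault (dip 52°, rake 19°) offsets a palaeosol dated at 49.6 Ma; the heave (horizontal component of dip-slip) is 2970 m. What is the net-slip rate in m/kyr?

dip-slip = heave / cos(dip) = 2970 / cos(52°) = 4824 m
net slip = dip-slip / sin(rake) = 4824 / sin(19°) = 14820 m
rate = 14820 m / 49.6 Ma = 0.000299 m/yr = 0.299 m/kyr

0.299 m/kyr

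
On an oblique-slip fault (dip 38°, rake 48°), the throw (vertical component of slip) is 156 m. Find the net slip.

341 m

dip-slip = throw / sin(dip) = 156 / sin(38°) = 253.4 m
net slip = dip-slip / sin(rake) = 253.4 / sin(48°) = 341 m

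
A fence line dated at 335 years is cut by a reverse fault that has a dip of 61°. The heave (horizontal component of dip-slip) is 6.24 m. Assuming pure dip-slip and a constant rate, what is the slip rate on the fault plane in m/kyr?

dip-slip = heave / cos(dip) = 6.24 m / cos(61°) = 12.87 m
rate = 12.87 m / 335 years = 0.0384 m/yr = 38.4 m/kyr

38.4 m/kyr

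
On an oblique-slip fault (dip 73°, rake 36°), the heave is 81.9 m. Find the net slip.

477 m

dip-slip = heave / cos(dip) = 81.9 / cos(73°) = 280.1 m
net slip = dip-slip / sin(rake) = 280.1 / sin(36°) = 477 m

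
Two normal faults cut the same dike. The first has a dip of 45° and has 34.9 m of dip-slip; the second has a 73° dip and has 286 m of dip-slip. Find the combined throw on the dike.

298 m

throw_A = 34.9 × sin(45°) = 24.68 m
throw_B = 286 × sin(73°) = 273.5 m
total = 24.68 + 273.5 = 298 m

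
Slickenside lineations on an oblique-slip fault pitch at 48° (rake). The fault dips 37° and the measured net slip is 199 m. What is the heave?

118 m

dip-slip = net slip × sin(rake) = 199 m × sin(48°) = 147.9 m
heave = dip-slip × cos(dip) = 147.9 × cos(37°) = 118 m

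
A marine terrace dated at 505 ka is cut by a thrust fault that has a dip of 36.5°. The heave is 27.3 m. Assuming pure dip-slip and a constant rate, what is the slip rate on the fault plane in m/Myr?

dip-slip = heave / cos(dip) = 27.3 m / cos(36.5°) = 33.96 m
rate = 33.96 m / 505 ka = 0.0000673 m/yr = 67.3 m/Myr

67.3 m/Myr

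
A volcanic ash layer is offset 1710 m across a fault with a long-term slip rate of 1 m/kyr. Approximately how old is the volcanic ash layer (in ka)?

1710 ka

age = offset / rate = 1710 m / (1 m/kyr) = 1.71e+06 yr = 1710 ka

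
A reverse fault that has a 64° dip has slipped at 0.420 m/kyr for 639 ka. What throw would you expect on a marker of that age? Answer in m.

dip-slip = rate × time = 0.420 m/kyr × 639 ka = 268.4 m
throw = dip-slip × sin(dip) = 268.4 × sin(64°) = 241 m

241 m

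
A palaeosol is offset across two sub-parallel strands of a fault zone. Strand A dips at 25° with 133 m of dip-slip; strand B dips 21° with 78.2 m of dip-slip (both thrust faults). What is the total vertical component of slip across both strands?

throw_A = 133 × sin(25°) = 56.21 m
throw_B = 78.2 × sin(21°) = 28.02 m
total = 56.21 + 28.02 = 84.2 m

84.2 m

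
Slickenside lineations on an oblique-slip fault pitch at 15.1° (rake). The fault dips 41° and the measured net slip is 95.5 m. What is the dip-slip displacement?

24.9 m

dip-slip = net slip × sin(rake) = 95.5 m × sin(15.1°) = 24.9 m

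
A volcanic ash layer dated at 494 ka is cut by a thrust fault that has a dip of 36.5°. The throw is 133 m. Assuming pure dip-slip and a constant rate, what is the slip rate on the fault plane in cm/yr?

dip-slip = throw / sin(dip) = 133 m / sin(36.5°) = 223.6 m
rate = 223.6 m / 494 ka = 0.000453 m/yr = 0.0453 cm/yr

0.0453 cm/yr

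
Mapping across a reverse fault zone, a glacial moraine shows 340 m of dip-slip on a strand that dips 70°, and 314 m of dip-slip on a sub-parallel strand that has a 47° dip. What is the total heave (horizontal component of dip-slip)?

330 m

heave_A = 340 × cos(70°) = 116.3 m
heave_B = 314 × cos(47°) = 214.1 m
total = 116.3 + 214.1 = 330 m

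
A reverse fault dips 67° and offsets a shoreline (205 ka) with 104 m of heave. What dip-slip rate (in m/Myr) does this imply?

1300 m/Myr

dip-slip = heave / cos(dip) = 104 m / cos(67°) = 266.2 m
rate = 266.2 m / 205 ka = 0.00130 m/yr = 1300 m/Myr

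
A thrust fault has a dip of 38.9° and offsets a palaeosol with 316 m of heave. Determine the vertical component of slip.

255 m

throw = heave × tan(dip) = 316 × tan(38.9°) = 255 m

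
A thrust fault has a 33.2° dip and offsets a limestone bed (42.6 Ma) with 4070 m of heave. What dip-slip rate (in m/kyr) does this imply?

dip-slip = heave / cos(dip) = 4070 m / cos(33.2°) = 4864 m
rate = 4864 m / 42.6 Ma = 0.000114 m/yr = 0.114 m/kyr

0.114 m/kyr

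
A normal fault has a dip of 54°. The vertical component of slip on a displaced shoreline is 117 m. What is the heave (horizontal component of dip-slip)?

85 m

heave = throw / tan(dip) = 117 / tan(54°) = 85 m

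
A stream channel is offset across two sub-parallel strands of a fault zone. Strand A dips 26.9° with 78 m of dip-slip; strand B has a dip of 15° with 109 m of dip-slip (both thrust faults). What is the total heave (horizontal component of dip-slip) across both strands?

heave_A = 78 × cos(26.9°) = 69.56 m
heave_B = 109 × cos(15°) = 105.3 m
total = 69.56 + 105.3 = 175 m

175 m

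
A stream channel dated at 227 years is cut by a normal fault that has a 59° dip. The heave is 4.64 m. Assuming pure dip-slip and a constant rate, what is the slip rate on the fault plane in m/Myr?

dip-slip = heave / cos(dip) = 4.64 m / cos(59°) = 9.009 m
rate = 9.009 m / 227 years = 0.0397 m/yr = 39700 m/Myr

39700 m/Myr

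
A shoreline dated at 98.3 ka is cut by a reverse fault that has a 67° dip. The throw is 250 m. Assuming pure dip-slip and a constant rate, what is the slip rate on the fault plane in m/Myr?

dip-slip = throw / sin(dip) = 250 m / sin(67°) = 271.6 m
rate = 271.6 m / 98.3 ka = 0.00276 m/yr = 2760 m/Myr

2760 m/Myr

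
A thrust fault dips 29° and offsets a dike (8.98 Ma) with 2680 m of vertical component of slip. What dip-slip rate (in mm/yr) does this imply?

dip-slip = throw / sin(dip) = 2680 m / sin(29°) = 5528 m
rate = 5528 m / 8.98 Ma = 0.000616 m/yr = 0.616 mm/yr

0.616 mm/yr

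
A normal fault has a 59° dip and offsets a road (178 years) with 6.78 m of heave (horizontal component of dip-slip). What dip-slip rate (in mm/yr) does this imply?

dip-slip = heave / cos(dip) = 6.78 m / cos(59°) = 13.16 m
rate = 13.16 m / 178 years = 0.0740 m/yr = 74 mm/yr

74 mm/yr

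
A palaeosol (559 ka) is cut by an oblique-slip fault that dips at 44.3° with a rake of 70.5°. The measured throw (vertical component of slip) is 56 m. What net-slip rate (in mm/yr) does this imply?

0.152 mm/yr

dip-slip = throw / sin(dip) = 56 / sin(44.3°) = 80.18 m
net slip = dip-slip / sin(rake) = 80.18 / sin(70.5°) = 85.06 m
rate = 85.06 m / 559 ka = 0.000152 m/yr = 0.152 mm/yr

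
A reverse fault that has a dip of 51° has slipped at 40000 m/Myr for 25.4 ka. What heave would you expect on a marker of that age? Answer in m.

dip-slip = rate × time = 40000 m/Myr × 25.4 ka = 1016 m
heave = dip-slip × cos(dip) = 1016 × cos(51°) = 639 m

639 m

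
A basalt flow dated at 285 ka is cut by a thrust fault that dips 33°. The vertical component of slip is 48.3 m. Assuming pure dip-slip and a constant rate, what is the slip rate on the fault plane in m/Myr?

dip-slip = throw / sin(dip) = 48.3 m / sin(33°) = 88.68 m
rate = 88.68 m / 285 ka = 0.000311 m/yr = 311 m/Myr

311 m/Myr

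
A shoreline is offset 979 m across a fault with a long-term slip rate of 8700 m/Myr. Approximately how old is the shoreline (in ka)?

age = offset / rate = 979 m / (8700 m/Myr) = 113000 yr = 113 ka

113 ka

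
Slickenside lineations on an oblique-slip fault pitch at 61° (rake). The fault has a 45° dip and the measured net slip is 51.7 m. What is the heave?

32 m

dip-slip = net slip × sin(rake) = 51.7 m × sin(61°) = 45.22 m
heave = dip-slip × cos(dip) = 45.22 × cos(45°) = 32 m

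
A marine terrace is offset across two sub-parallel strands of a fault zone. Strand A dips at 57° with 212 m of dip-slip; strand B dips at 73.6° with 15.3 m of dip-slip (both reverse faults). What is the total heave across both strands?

heave_A = 212 × cos(57°) = 115.5 m
heave_B = 15.3 × cos(73.6°) = 4.320 m
total = 115.5 + 4.320 = 120 m

120 m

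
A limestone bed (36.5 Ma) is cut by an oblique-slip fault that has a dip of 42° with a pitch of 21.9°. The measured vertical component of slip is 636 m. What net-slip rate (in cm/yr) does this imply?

dip-slip = throw / sin(dip) = 636 / sin(42°) = 950.5 m
net slip = dip-slip / sin(rake) = 950.5 / sin(21.9°) = 2548 m
rate = 2548 m / 36.5 Ma = 0.0000698 m/yr = 0.00698 cm/yr

0.00698 cm/yr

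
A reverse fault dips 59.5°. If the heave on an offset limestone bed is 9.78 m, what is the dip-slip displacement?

dip-slip = heave / cos(dip) = 9.78 / cos(59.5°) = 19.3 m

19.3 m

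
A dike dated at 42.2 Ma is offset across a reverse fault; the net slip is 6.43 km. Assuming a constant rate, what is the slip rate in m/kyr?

0.152 m/kyr

rate = 6.43 km / 42.2 Ma = 0.000152 m/yr = 0.152 m/kyr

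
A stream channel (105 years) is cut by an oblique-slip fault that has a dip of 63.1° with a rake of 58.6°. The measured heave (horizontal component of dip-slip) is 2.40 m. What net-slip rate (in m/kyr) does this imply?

59.2 m/kyr

dip-slip = heave / cos(dip) = 2.40 / cos(63.1°) = 5.305 m
net slip = dip-slip / sin(rake) = 5.305 / sin(58.6°) = 6.215 m
rate = 6.215 m / 105 years = 0.0592 m/yr = 59.2 m/kyr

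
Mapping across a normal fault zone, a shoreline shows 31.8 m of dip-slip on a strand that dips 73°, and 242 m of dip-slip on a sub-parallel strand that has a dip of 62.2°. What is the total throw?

244 m

throw_A = 31.8 × sin(73°) = 30.41 m
throw_B = 242 × sin(62.2°) = 214.1 m
total = 30.41 + 214.1 = 244 m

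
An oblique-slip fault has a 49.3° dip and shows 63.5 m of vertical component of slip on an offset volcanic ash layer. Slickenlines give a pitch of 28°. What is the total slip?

178 m

dip-slip = throw / sin(dip) = 63.5 / sin(49.3°) = 83.76 m
net slip = dip-slip / sin(rake) = 83.76 / sin(28°) = 178 m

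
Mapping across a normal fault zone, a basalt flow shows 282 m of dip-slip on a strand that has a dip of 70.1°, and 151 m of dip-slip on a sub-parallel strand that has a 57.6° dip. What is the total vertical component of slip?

throw_A = 282 × sin(70.1°) = 265.2 m
throw_B = 151 × sin(57.6°) = 127.5 m
total = 265.2 + 127.5 = 393 m

393 m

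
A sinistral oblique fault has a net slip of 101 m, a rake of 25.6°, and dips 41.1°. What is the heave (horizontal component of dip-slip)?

32.9 m

dip-slip = net slip × sin(rake) = 101 m × sin(25.6°) = 43.64 m
heave = dip-slip × cos(dip) = 43.64 × cos(41.1°) = 32.9 m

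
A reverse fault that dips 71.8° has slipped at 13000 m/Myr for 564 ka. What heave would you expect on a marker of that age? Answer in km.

2.29 km

dip-slip = rate × time = 13000 m/Myr × 564 ka = 7332 m
heave = dip-slip × cos(dip) = 7332 × cos(71.8°) = 2290 m = 2.29 km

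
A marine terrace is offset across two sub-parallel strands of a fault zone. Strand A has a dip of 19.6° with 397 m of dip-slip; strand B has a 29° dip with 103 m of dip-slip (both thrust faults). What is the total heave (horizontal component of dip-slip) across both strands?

heave_A = 397 × cos(19.6°) = 374 m
heave_B = 103 × cos(29°) = 90.09 m
total = 374 + 90.09 = 464 m

464 m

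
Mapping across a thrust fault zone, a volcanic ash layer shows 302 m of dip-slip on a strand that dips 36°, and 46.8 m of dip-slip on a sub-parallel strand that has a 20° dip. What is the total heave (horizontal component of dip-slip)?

heave_A = 302 × cos(36°) = 244.3 m
heave_B = 46.8 × cos(20°) = 43.98 m
total = 244.3 + 43.98 = 288 m

288 m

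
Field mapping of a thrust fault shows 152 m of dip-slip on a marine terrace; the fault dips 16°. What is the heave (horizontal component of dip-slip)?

heave = dip-slip × cos(dip) = 152 m × cos(16°) = 146 m

146 m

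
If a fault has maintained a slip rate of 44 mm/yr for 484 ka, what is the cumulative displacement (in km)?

21.3 km

slip = rate × time = 44 mm/yr × 484 ka = 21300 m = 21.3 km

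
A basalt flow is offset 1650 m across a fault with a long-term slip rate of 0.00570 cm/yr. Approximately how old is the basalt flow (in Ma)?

age = offset / rate = 1650 m / (0.00570 cm/yr) = 2.89e+07 yr = 28.9 Ma

28.9 Ma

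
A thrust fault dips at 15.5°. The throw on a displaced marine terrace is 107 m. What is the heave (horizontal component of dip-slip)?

386 m

heave = throw / tan(dip) = 107 / tan(15.5°) = 386 m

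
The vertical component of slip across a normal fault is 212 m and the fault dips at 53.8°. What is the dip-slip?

263 m

dip-slip = throw / sin(dip) = 212 / sin(53.8°) = 263 m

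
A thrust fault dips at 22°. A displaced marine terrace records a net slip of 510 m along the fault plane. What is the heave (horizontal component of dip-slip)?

heave = dip-slip × cos(dip) = 510 m × cos(22°) = 473 m

473 m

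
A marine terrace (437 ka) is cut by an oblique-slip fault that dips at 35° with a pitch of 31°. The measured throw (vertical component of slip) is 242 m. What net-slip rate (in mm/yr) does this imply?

dip-slip = throw / sin(dip) = 242 / sin(35°) = 421.9 m
net slip = dip-slip / sin(rake) = 421.9 / sin(31°) = 819.2 m
rate = 819.2 m / 437 ka = 0.00187 m/yr = 1.87 mm/yr

1.87 mm/yr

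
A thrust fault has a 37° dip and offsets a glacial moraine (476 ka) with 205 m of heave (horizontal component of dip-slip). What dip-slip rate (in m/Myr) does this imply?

539 m/Myr

dip-slip = heave / cos(dip) = 205 m / cos(37°) = 256.7 m
rate = 256.7 m / 476 ka = 0.000539 m/yr = 539 m/Myr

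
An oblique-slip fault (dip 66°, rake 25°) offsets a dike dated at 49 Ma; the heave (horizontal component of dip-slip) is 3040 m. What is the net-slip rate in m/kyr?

0.361 m/kyr

dip-slip = heave / cos(dip) = 3040 / cos(66°) = 7474 m
net slip = dip-slip / sin(rake) = 7474 / sin(25°) = 17690 m
rate = 17690 m / 49 Ma = 0.000361 m/yr = 0.361 m/kyr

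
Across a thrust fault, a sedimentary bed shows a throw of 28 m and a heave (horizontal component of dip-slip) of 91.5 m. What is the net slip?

net slip = √(throw² + heave²) = √(28² + 91.5²) = 95.7 m

95.7 m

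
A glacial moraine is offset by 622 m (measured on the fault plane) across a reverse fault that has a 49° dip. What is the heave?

408 m

heave = dip-slip × cos(dip) = 622 m × cos(49°) = 408 m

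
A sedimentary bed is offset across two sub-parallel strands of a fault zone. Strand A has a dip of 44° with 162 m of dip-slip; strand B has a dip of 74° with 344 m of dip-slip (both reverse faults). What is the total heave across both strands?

heave_A = 162 × cos(44°) = 116.5 m
heave_B = 344 × cos(74°) = 94.82 m
total = 116.5 + 94.82 = 211 m

211 m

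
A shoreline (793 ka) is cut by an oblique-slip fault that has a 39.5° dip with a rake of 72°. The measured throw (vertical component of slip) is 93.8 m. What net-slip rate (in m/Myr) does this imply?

196 m/Myr

dip-slip = throw / sin(dip) = 93.8 / sin(39.5°) = 147.5 m
net slip = dip-slip / sin(rake) = 147.5 / sin(72°) = 155.1 m
rate = 155.1 m / 793 ka = 0.000196 m/yr = 196 m/Myr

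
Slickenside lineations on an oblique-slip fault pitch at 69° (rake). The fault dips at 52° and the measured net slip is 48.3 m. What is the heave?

dip-slip = net slip × sin(rake) = 48.3 m × sin(69°) = 45.09 m
heave = dip-slip × cos(dip) = 45.09 × cos(52°) = 27.8 m

27.8 m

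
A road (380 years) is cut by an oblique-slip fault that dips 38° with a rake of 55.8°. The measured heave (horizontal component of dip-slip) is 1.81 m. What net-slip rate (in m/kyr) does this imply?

7.31 m/kyr

dip-slip = heave / cos(dip) = 1.81 / cos(38°) = 2.297 m
net slip = dip-slip / sin(rake) = 2.297 / sin(55.8°) = 2.777 m
rate = 2.777 m / 380 years = 0.00731 m/yr = 7.31 m/kyr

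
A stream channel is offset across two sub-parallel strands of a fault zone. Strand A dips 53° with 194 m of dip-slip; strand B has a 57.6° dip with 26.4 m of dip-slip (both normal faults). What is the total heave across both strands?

131 m

heave_A = 194 × cos(53°) = 116.8 m
heave_B = 26.4 × cos(57.6°) = 14.15 m
total = 116.8 + 14.15 = 131 m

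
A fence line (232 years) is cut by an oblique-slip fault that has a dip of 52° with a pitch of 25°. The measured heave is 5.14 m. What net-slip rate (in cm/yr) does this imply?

8.52 cm/yr

dip-slip = heave / cos(dip) = 5.14 / cos(52°) = 8.349 m
net slip = dip-slip / sin(rake) = 8.349 / sin(25°) = 19.75 m
rate = 19.75 m / 232 years = 0.0852 m/yr = 8.52 cm/yr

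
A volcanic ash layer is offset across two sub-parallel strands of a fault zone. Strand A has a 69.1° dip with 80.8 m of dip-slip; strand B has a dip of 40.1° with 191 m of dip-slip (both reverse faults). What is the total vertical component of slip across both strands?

199 m

throw_A = 80.8 × sin(69.1°) = 75.48 m
throw_B = 191 × sin(40.1°) = 123 m
total = 75.48 + 123 = 199 m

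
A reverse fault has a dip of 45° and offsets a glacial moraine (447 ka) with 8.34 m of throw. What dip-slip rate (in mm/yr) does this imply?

0.0264 mm/yr

dip-slip = throw / sin(dip) = 8.34 m / sin(45°) = 11.79 m
rate = 11.79 m / 447 ka = 0.0000264 m/yr = 0.0264 mm/yr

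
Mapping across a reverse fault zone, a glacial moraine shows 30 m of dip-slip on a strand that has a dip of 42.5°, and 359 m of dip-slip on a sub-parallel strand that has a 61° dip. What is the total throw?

334 m

throw_A = 30 × sin(42.5°) = 20.27 m
throw_B = 359 × sin(61°) = 314 m
total = 20.27 + 314 = 334 m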